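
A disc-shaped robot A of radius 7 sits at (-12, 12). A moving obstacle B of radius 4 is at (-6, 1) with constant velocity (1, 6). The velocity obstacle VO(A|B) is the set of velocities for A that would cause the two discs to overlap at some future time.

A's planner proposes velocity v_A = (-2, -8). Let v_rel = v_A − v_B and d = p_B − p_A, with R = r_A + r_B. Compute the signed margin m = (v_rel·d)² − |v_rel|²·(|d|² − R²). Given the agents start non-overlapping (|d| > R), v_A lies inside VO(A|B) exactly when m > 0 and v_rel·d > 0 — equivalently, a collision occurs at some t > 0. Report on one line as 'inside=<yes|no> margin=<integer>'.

d = (6, -11),  |d|² = 157;  R = 7+4 = 11,  c = 157−11² = 36
v_rel = (-3, -14),  |v_rel|² = 205;  v_rel·d = (-3)·(6) + (-14)·(-11) = 136
205·t² − 272·t + 36 = 0  ⇒  m = 136² − 205·36 = 11116
m = 11116 > 0,  v_rel·d = 136 > 0  ⇒  inside

inside=yes margin=11116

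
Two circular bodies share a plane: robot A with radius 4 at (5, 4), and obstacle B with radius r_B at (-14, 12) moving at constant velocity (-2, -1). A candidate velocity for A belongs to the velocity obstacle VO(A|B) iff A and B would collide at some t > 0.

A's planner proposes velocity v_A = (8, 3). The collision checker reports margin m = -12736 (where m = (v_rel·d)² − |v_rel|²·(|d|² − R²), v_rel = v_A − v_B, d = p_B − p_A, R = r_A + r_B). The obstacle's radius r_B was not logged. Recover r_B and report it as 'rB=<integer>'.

m = -12736
d = (-19, 8);  v_rel = (10, 4),  |v_rel|² = 116
v_rel×d = (10)·(8) − (4)·(-19) = 156
since m = R²·116 − 156²:  R² = (24336 + -12736) / 116 = 100
R = √100 = 10  ⇒  r_B = 10 − 4 = 6

rB=6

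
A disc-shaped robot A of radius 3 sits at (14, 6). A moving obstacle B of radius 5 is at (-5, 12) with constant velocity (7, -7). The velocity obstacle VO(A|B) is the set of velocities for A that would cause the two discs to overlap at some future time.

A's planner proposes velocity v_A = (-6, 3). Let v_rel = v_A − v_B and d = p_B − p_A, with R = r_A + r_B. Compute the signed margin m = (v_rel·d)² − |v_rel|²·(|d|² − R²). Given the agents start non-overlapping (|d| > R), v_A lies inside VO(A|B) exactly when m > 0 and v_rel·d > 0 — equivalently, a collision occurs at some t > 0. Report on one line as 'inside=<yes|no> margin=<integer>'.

d = (-19, 6),  |d|² = 397;  R = 3+5 = 8,  c = 397−8² = 333
v_rel = (-13, 10),  |v_rel|² = 269;  v_rel·d = (-13)·(-19) + (10)·(6) = 307
269·t² − 614·t + 333 = 0  ⇒  m = 307² − 269·333 = 4672
m = 4672 > 0,  v_rel·d = 307 > 0  ⇒  inside

inside=yes margin=4672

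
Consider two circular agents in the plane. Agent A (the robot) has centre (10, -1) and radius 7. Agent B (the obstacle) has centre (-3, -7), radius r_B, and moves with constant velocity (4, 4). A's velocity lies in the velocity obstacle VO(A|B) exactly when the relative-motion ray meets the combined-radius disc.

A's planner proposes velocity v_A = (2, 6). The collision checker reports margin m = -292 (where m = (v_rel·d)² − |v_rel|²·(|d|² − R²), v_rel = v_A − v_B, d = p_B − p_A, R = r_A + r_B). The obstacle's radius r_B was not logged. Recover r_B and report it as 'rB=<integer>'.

m = -292
d = (-13, -6);  v_rel = (-2, 2),  |v_rel|² = 8
v_rel×d = (-2)·(-6) − (2)·(-13) = 38
since m = R²·8 − 38²:  R² = (1444 + -292) / 8 = 144
R = √144 = 12  ⇒  r_B = 12 − 7 = 5

rB=5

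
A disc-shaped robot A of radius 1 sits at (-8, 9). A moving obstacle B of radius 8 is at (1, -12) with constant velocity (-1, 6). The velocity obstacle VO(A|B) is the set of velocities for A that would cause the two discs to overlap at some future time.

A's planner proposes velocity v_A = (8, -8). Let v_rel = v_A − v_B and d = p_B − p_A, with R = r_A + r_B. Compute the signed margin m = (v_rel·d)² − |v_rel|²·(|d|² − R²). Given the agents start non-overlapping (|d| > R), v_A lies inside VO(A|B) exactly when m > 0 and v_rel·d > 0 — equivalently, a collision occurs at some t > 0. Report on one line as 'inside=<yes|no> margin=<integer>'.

d = (9, -21),  |d|² = 522;  R = 1+8 = 9,  c = 522−9² = 441
v_rel = (9, -14),  |v_rel|² = 277;  v_rel·d = (9)·(9) + (-14)·(-21) = 375
277·t² − 750·t + 441 = 0  ⇒  m = 375² − 277·441 = 18468
m = 18468 > 0,  v_rel·d = 375 > 0  ⇒  inside

inside=yes margin=18468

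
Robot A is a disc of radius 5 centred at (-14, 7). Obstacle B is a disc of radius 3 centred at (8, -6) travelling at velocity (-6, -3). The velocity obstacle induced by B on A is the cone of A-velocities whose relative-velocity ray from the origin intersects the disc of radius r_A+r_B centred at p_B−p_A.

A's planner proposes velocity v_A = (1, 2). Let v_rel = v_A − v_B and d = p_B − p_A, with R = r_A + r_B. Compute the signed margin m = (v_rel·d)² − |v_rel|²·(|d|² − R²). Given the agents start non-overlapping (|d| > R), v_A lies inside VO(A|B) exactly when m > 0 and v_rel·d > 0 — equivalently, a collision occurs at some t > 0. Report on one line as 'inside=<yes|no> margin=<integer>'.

d = (22, -13),  |d|² = 653;  R = 5+3 = 8,  c = 653−8² = 589
v_rel = (7, 5),  |v_rel|² = 74;  v_rel·d = (7)·(22) + (5)·(-13) = 89
74·t² − 178·t + 589 = 0  ⇒  m = 89² − 74·589 = -35665
m = -35665 < 0,  v_rel·d = 89 > 0  ⇒  outside

inside=no margin=-35665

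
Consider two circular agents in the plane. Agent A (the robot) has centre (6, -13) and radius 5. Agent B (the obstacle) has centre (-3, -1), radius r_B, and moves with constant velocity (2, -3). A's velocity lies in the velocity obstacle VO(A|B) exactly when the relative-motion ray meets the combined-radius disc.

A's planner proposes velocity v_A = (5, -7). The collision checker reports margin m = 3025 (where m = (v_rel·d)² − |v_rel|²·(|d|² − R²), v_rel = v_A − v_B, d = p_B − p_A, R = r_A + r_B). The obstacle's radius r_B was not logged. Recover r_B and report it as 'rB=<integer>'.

m = 3025
d = (-9, 12);  v_rel = (3, -4),  |v_rel|² = 25
v_rel×d = (3)·(12) − (-4)·(-9) = 0
since m = R²·25 − 0²:  R² = (0 + 3025) / 25 = 121
R = √121 = 11  ⇒  r_B = 11 − 5 = 6

rB=6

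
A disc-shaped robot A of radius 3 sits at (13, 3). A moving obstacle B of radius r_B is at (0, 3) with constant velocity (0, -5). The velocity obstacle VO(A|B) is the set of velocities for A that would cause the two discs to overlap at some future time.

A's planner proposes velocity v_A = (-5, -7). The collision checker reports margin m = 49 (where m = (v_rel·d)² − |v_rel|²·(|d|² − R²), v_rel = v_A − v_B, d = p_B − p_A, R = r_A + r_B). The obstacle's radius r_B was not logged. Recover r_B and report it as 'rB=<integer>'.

m = 49
d = (-13, 0);  v_rel = (-5, -2),  |v_rel|² = 29
v_rel×d = (-5)·(0) − (-2)·(-13) = -26
since m = R²·29 − (-26)²:  R² = (676 + 49) / 29 = 25
R = √25 = 5  ⇒  r_B = 5 − 3 = 2

rB=2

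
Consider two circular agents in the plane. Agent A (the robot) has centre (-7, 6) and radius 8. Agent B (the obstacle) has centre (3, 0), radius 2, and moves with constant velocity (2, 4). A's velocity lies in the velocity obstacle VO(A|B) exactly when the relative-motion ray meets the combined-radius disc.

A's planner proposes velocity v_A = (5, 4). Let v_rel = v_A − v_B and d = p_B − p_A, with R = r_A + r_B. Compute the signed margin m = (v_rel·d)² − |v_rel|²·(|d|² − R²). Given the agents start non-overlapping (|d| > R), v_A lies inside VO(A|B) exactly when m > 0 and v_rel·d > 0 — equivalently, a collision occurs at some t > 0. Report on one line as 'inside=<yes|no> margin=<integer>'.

d = (10, -6),  |d|² = 136;  R = 8+2 = 10,  c = 136−10² = 36
v_rel = (3, 0),  |v_rel|² = 9;  v_rel·d = (3)·(10) + (0)·(-6) = 30
9·t² − 60·t + 36 = 0  ⇒  m = 30² − 9·36 = 576
m = 576 > 0,  v_rel·d = 30 > 0  ⇒  inside

inside=yes margin=576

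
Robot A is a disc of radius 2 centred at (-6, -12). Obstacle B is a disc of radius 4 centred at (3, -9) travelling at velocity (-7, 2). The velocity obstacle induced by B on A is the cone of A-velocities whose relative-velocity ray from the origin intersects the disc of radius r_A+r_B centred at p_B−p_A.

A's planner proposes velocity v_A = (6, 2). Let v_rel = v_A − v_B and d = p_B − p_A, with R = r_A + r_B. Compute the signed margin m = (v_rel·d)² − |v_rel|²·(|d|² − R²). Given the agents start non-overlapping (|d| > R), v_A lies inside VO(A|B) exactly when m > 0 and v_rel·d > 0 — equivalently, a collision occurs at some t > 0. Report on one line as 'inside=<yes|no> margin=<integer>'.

d = (9, 3),  |d|² = 90;  R = 2+4 = 6,  c = 90−6² = 54
v_rel = (13, 0),  |v_rel|² = 169;  v_rel·d = (13)·(9) + (0)·(3) = 117
169·t² − 234·t + 54 = 0  ⇒  m = 117² − 169·54 = 4563
m = 4563 > 0,  v_rel·d = 117 > 0  ⇒  inside

inside=yes margin=4563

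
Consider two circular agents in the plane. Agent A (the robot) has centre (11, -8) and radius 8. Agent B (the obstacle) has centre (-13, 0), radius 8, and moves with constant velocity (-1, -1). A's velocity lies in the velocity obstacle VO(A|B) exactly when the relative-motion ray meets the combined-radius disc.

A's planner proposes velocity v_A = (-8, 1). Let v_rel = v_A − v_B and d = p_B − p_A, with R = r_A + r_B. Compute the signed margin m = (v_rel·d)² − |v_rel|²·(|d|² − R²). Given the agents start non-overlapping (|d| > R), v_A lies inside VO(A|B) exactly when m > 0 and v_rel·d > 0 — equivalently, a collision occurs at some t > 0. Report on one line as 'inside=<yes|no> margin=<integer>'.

d = (-24, 8),  |d|² = 640;  R = 8+8 = 16,  c = 640−16² = 384
v_rel = (-7, 2),  |v_rel|² = 53;  v_rel·d = (-7)·(-24) + (2)·(8) = 184
53·t² − 368·t + 384 = 0  ⇒  m = 184² − 53·384 = 13504
m = 13504 > 0,  v_rel·d = 184 > 0  ⇒  inside

inside=yes margin=13504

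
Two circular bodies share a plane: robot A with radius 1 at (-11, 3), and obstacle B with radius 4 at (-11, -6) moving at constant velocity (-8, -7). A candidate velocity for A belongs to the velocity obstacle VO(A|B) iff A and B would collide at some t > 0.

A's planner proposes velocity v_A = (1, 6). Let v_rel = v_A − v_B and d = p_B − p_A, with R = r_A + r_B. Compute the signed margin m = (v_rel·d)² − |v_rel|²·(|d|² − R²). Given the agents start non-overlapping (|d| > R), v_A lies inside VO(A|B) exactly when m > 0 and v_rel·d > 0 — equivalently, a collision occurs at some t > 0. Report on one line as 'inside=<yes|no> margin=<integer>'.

d = (0, -9),  |d|² = 81;  R = 1+4 = 5,  c = 81−5² = 56
v_rel = (9, 13),  |v_rel|² = 250;  v_rel·d = (9)·(0) + (13)·(-9) = -117
250·t² + 234·t + 56 = 0  ⇒  m = (-117)² − 250·56 = -311
m = -311 < 0,  v_rel·d = -117 < 0  ⇒  outside

inside=no margin=-311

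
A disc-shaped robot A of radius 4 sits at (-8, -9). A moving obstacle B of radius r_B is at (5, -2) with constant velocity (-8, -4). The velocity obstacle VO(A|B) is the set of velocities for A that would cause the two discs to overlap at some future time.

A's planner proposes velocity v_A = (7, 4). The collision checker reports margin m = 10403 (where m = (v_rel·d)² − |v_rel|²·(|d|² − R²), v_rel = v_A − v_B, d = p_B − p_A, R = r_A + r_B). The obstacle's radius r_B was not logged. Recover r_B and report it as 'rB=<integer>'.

m = 10403
d = (13, 7);  v_rel = (15, 8),  |v_rel|² = 289
v_rel×d = (15)·(7) − (8)·(13) = 1
since m = R²·289 − 1²:  R² = (1 + 10403) / 289 = 36
R = √36 = 6  ⇒  r_B = 6 − 4 = 2

rB=2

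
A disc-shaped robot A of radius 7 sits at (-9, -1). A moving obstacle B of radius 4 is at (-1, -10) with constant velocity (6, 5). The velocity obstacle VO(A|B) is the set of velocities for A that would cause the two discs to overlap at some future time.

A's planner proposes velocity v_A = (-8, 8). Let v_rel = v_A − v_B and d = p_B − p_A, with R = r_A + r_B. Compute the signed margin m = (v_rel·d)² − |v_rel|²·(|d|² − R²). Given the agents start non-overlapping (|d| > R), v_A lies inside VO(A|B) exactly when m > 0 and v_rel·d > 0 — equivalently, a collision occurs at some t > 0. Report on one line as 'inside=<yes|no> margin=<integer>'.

d = (8, -9),  |d|² = 145;  R = 7+4 = 11,  c = 145−11² = 24
v_rel = (-14, 3),  |v_rel|² = 205;  v_rel·d = (-14)·(8) + (3)·(-9) = -139
205·t² + 278·t + 24 = 0  ⇒  m = (-139)² − 205·24 = 14401
m = 14401 > 0,  v_rel·d = -139 < 0  ⇒  outside

inside=no margin=14401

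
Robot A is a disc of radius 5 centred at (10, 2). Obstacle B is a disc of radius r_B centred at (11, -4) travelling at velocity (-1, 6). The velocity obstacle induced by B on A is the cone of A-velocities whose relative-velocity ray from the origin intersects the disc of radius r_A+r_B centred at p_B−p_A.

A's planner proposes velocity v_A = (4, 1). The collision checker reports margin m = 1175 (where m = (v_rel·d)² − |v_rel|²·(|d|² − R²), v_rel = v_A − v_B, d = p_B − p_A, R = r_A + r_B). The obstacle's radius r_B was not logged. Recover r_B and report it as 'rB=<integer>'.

m = 1175
d = (1, -6);  v_rel = (5, -5),  |v_rel|² = 50
v_rel×d = (5)·(-6) − (-5)·(1) = -25
since m = R²·50 − (-25)²:  R² = (625 + 1175) / 50 = 36
R = √36 = 6  ⇒  r_B = 6 − 5 = 1

rB=1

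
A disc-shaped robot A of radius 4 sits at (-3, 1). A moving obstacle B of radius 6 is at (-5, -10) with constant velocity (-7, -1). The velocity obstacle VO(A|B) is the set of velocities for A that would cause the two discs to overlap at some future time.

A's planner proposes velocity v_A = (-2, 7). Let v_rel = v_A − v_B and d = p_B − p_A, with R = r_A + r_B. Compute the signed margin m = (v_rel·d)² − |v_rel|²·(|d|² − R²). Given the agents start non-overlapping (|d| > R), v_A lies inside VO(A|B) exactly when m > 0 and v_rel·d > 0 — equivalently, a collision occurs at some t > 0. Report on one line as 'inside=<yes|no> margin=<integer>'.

d = (-2, -11),  |d|² = 125;  R = 4+6 = 10,  c = 125−10² = 25
v_rel = (5, 8),  |v_rel|² = 89;  v_rel·d = (5)·(-2) + (8)·(-11) = -98
89·t² + 196·t + 25 = 0  ⇒  m = (-98)² − 89·25 = 7379
m = 7379 > 0,  v_rel·d = -98 < 0  ⇒  outside

inside=no margin=7379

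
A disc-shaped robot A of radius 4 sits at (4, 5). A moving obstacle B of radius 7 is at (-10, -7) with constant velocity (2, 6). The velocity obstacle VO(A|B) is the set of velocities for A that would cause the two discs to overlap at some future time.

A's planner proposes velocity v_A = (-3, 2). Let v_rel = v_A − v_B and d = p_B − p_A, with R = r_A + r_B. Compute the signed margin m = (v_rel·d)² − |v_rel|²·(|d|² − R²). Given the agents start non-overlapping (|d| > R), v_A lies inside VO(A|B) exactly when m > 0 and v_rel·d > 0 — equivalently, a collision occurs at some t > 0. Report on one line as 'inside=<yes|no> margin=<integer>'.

d = (-14, -12),  |d|² = 340;  R = 4+7 = 11,  c = 340−11² = 219
v_rel = (-5, -4),  |v_rel|² = 41;  v_rel·d = (-5)·(-14) + (-4)·(-12) = 118
41·t² − 236·t + 219 = 0  ⇒  m = 118² − 41·219 = 4945
m = 4945 > 0,  v_rel·d = 118 > 0  ⇒  inside

inside=yes margin=4945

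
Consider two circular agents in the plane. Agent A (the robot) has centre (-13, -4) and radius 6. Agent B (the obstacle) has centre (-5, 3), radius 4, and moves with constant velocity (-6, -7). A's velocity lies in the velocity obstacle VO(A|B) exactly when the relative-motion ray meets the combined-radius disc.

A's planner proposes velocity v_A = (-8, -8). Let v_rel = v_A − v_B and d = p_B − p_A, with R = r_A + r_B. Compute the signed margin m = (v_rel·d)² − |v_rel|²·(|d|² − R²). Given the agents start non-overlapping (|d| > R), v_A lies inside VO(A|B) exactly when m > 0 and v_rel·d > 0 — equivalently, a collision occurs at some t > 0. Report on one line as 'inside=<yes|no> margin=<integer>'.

d = (8, 7),  |d|² = 113;  R = 6+4 = 10,  c = 113−10² = 13
v_rel = (-2, -1),  |v_rel|² = 5;  v_rel·d = (-2)·(8) + (-1)·(7) = -23
5·t² + 46·t + 13 = 0  ⇒  m = (-23)² − 5·13 = 464
m = 464 > 0,  v_rel·d = -23 < 0  ⇒  outside

inside=no margin=464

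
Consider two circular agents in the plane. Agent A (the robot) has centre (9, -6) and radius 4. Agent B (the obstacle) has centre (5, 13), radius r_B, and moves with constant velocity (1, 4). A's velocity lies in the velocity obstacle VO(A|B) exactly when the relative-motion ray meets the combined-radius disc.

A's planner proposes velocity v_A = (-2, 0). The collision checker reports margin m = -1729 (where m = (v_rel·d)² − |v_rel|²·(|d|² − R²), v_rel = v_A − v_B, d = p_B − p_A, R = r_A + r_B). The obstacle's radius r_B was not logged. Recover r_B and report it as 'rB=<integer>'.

m = -1729
d = (-4, 19);  v_rel = (-3, -4),  |v_rel|² = 25
v_rel×d = (-3)·(19) − (-4)·(-4) = -73
since m = R²·25 − (-73)²:  R² = (5329 + -1729) / 25 = 144
R = √144 = 12  ⇒  r_B = 12 − 4 = 8

rB=8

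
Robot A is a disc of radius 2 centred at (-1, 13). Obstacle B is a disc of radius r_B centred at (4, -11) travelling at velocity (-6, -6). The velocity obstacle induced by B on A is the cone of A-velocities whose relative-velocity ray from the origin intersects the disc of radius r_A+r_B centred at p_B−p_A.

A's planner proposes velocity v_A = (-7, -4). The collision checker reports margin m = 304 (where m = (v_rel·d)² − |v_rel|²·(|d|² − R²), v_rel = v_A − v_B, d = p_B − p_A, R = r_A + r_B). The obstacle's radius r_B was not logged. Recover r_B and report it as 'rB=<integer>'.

m = 304
d = (5, -24);  v_rel = (-1, 2),  |v_rel|² = 5
v_rel×d = (-1)·(-24) − (2)·(5) = 14
since m = R²·5 − 14²:  R² = (196 + 304) / 5 = 100
R = √100 = 10  ⇒  r_B = 10 − 2 = 8

rB=8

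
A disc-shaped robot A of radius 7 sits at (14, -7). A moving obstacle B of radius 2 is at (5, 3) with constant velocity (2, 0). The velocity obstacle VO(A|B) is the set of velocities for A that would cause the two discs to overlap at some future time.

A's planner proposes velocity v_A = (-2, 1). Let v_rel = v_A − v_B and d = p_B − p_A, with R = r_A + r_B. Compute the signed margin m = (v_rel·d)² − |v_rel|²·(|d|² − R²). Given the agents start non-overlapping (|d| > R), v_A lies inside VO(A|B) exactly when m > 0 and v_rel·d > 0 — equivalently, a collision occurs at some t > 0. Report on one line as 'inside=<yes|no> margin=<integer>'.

d = (-9, 10),  |d|² = 181;  R = 7+2 = 9,  c = 181−9² = 100
v_rel = (-4, 1),  |v_rel|² = 17;  v_rel·d = (-4)·(-9) + (1)·(10) = 46
17·t² − 92·t + 100 = 0  ⇒  m = 46² − 17·100 = 416
m = 416 > 0,  v_rel·d = 46 > 0  ⇒  inside

inside=yes margin=416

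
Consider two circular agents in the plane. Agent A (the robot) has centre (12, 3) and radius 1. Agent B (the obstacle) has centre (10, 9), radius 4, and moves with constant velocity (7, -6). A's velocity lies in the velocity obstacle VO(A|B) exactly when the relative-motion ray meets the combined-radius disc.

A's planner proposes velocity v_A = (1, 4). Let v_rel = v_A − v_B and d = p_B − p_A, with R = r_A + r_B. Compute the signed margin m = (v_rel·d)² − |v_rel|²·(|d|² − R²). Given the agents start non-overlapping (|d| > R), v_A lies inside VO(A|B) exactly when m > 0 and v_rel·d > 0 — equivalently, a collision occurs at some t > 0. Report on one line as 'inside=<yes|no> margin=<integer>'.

d = (-2, 6),  |d|² = 40;  R = 1+4 = 5,  c = 40−5² = 15
v_rel = (-6, 10),  |v_rel|² = 136;  v_rel·d = (-6)·(-2) + (10)·(6) = 72
136·t² − 144·t + 15 = 0  ⇒  m = 72² − 136·15 = 3144
m = 3144 > 0,  v_rel·d = 72 > 0  ⇒  inside

inside=yes margin=3144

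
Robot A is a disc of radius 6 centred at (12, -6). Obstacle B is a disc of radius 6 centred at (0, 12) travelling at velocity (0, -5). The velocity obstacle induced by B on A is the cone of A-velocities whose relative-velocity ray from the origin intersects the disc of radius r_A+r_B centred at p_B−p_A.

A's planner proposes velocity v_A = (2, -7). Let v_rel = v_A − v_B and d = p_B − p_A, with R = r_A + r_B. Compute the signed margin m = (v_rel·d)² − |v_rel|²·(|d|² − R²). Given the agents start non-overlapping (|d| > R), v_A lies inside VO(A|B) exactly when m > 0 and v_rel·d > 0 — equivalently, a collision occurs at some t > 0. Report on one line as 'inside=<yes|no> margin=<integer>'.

d = (-12, 18),  |d|² = 468;  R = 6+6 = 12,  c = 468−12² = 324
v_rel = (2, -2),  |v_rel|² = 8;  v_rel·d = (2)·(-12) + (-2)·(18) = -60
8·t² + 120·t + 324 = 0  ⇒  m = (-60)² − 8·324 = 1008
m = 1008 > 0,  v_rel·d = -60 < 0  ⇒  outside

inside=no margin=1008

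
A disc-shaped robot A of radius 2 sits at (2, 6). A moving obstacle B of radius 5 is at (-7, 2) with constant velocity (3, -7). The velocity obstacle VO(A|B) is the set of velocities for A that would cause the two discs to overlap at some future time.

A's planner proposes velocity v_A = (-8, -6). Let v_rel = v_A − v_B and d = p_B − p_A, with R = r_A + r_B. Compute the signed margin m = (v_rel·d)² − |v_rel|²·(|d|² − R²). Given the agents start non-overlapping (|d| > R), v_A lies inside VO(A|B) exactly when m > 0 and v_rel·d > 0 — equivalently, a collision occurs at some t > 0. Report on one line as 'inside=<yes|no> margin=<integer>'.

d = (-9, -4),  |d|² = 97;  R = 2+5 = 7,  c = 97−7² = 48
v_rel = (-11, 1),  |v_rel|² = 122;  v_rel·d = (-11)·(-9) + (1)·(-4) = 95
122·t² − 190·t + 48 = 0  ⇒  m = 95² − 122·48 = 3169
m = 3169 > 0,  v_rel·d = 95 > 0  ⇒  inside

inside=yes margin=3169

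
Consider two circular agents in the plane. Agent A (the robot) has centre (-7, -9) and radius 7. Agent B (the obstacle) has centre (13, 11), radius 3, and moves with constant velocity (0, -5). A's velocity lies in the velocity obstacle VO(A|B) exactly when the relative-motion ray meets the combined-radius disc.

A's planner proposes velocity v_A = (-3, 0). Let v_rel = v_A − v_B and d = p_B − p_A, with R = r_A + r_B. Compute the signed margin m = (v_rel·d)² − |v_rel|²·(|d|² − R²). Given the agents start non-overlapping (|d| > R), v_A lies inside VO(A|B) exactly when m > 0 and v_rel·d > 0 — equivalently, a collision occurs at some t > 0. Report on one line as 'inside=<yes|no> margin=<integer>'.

d = (20, 20),  |d|² = 800;  R = 7+3 = 10,  c = 800−10² = 700
v_rel = (-3, 5),  |v_rel|² = 34;  v_rel·d = (-3)·(20) + (5)·(20) = 40
34·t² − 80·t + 700 = 0  ⇒  m = 40² − 34·700 = -22200
m = -22200 < 0,  v_rel·d = 40 > 0  ⇒  outside

inside=no margin=-22200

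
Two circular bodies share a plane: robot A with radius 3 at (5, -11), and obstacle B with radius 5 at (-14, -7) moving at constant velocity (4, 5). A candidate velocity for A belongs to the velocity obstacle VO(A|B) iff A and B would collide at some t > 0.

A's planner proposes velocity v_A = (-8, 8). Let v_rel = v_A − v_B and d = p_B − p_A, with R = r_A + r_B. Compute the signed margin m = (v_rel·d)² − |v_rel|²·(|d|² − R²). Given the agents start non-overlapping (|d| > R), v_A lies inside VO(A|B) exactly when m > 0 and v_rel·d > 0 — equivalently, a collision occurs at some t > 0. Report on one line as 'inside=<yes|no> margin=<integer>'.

d = (-19, 4),  |d|² = 377;  R = 3+5 = 8,  c = 377−8² = 313
v_rel = (-12, 3),  |v_rel|² = 153;  v_rel·d = (-12)·(-19) + (3)·(4) = 240
153·t² − 480·t + 313 = 0  ⇒  m = 240² − 153·313 = 9711
m = 9711 > 0,  v_rel·d = 240 > 0  ⇒  inside

inside=yes margin=9711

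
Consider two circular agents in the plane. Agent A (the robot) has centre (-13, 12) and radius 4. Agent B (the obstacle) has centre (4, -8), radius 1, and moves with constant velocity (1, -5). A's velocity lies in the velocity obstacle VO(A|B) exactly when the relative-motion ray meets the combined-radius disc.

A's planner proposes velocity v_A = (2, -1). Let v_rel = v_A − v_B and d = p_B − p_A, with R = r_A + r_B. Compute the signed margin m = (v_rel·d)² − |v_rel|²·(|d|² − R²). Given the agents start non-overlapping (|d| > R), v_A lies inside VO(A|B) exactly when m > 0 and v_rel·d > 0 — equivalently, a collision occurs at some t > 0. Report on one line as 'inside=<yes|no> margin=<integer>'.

d = (17, -20),  |d|² = 689;  R = 4+1 = 5,  c = 689−5² = 664
v_rel = (1, 4),  |v_rel|² = 17;  v_rel·d = (1)·(17) + (4)·(-20) = -63
17·t² + 126·t + 664 = 0  ⇒  m = (-63)² − 17·664 = -7319
m = -7319 < 0,  v_rel·d = -63 < 0  ⇒  outside

inside=no margin=-7319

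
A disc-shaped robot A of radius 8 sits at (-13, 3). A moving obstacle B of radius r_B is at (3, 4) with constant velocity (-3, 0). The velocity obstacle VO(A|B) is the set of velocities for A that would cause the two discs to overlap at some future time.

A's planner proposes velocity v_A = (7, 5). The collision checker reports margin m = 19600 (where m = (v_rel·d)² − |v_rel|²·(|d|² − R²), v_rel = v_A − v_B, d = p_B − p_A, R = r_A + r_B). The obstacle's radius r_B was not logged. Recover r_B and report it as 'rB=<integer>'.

m = 19600
d = (16, 1);  v_rel = (10, 5),  |v_rel|² = 125
v_rel×d = (10)·(1) − (5)·(16) = -70
since m = R²·125 − (-70)²:  R² = (4900 + 19600) / 125 = 196
R = √196 = 14  ⇒  r_B = 14 − 8 = 6

rB=6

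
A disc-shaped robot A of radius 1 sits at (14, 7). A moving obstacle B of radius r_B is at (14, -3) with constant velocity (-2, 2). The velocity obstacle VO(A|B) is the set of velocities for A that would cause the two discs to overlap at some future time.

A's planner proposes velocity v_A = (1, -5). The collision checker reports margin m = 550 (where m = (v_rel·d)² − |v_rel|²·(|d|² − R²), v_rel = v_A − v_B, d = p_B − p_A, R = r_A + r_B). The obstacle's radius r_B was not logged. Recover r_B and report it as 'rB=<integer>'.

m = 550
d = (0, -10);  v_rel = (3, -7),  |v_rel|² = 58
v_rel×d = (3)·(-10) − (-7)·(0) = -30
since m = R²·58 − (-30)²:  R² = (900 + 550) / 58 = 25
R = √25 = 5  ⇒  r_B = 5 − 1 = 4

rB=4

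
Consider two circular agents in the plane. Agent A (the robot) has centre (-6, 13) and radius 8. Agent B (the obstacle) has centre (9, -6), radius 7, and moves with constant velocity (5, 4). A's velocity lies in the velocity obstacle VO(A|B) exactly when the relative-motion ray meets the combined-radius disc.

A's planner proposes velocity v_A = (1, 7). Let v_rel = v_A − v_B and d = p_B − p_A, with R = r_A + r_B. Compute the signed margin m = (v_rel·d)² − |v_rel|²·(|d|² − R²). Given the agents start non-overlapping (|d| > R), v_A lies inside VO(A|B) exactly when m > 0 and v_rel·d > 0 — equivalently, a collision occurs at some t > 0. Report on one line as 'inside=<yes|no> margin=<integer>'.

d = (15, -19),  |d|² = 586;  R = 8+7 = 15,  c = 586−15² = 361
v_rel = (-4, 3),  |v_rel|² = 25;  v_rel·d = (-4)·(15) + (3)·(-19) = -117
25·t² + 234·t + 361 = 0  ⇒  m = (-117)² − 25·361 = 4664
m = 4664 > 0,  v_rel·d = -117 < 0  ⇒  outside

inside=no margin=4664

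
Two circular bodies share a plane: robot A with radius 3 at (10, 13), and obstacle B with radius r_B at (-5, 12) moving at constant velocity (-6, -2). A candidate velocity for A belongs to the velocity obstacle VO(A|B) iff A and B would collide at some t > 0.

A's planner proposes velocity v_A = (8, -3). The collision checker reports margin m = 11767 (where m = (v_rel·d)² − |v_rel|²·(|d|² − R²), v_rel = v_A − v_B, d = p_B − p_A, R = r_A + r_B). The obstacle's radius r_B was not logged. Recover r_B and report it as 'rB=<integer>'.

m = 11767
d = (-15, -1);  v_rel = (14, -1),  |v_rel|² = 197
v_rel×d = (14)·(-1) − (-1)·(-15) = -29
since m = R²·197 − (-29)²:  R² = (841 + 11767) / 197 = 64
R = √64 = 8  ⇒  r_B = 8 − 3 = 5

rB=5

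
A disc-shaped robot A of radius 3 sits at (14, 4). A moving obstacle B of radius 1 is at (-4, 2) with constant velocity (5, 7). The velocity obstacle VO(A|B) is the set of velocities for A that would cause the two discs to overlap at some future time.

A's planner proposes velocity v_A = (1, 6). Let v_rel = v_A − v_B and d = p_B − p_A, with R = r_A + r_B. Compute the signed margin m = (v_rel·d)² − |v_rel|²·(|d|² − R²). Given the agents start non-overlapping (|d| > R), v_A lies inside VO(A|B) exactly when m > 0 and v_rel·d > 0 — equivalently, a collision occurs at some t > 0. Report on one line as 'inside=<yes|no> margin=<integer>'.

d = (-18, -2),  |d|² = 328;  R = 3+1 = 4,  c = 328−4² = 312
v_rel = (-4, -1),  |v_rel|² = 17;  v_rel·d = (-4)·(-18) + (-1)·(-2) = 74
17·t² − 148·t + 312 = 0  ⇒  m = 74² − 17·312 = 172
m = 172 > 0,  v_rel·d = 74 > 0  ⇒  inside

inside=yes margin=172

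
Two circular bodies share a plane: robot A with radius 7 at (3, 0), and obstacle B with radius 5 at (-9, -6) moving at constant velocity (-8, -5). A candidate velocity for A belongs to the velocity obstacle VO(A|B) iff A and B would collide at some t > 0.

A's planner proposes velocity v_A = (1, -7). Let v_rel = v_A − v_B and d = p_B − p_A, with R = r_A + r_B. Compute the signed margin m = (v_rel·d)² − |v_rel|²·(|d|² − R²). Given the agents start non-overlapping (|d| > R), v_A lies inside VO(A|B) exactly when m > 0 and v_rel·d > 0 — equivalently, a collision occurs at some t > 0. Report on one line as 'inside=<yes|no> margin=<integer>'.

d = (-12, -6),  |d|² = 180;  R = 7+5 = 12,  c = 180−12² = 36
v_rel = (9, -2),  |v_rel|² = 85;  v_rel·d = (9)·(-12) + (-2)·(-6) = -96
85·t² + 192·t + 36 = 0  ⇒  m = (-96)² − 85·36 = 6156
m = 6156 > 0,  v_rel·d = -96 < 0  ⇒  outside

inside=no margin=6156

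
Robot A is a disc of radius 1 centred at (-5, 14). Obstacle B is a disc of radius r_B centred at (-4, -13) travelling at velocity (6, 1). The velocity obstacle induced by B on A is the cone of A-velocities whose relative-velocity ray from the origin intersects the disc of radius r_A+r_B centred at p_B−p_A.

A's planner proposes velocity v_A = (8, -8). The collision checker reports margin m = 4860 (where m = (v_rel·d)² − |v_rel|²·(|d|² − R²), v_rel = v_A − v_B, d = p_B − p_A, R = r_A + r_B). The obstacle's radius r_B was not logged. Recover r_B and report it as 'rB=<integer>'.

m = 4860
d = (1, -27);  v_rel = (2, -9),  |v_rel|² = 85
v_rel×d = (2)·(-27) − (-9)·(1) = -45
since m = R²·85 − (-45)²:  R² = (2025 + 4860) / 85 = 81
R = √81 = 9  ⇒  r_B = 9 − 1 = 8

rB=8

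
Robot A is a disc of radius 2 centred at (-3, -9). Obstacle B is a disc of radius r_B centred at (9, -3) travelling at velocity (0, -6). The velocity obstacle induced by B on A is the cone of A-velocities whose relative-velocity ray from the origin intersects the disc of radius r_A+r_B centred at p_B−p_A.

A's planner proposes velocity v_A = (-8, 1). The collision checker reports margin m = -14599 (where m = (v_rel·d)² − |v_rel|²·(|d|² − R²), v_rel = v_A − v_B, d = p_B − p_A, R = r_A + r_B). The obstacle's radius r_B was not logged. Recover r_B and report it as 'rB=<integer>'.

m = -14599
d = (12, 6);  v_rel = (-8, 7),  |v_rel|² = 113
v_rel×d = (-8)·(6) − (7)·(12) = -132
since m = R²·113 − (-132)²:  R² = (17424 + -14599) / 113 = 25
R = √25 = 5  ⇒  r_B = 5 − 2 = 3

rB=3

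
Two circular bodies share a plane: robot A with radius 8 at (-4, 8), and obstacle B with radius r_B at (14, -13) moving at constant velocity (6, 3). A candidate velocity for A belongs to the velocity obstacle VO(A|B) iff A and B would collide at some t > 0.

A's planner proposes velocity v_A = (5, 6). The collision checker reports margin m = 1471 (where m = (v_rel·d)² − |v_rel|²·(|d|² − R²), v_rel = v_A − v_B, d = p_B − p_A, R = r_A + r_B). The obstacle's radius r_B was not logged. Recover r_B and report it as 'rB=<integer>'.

m = 1471
d = (18, -21);  v_rel = (-1, 3),  |v_rel|² = 10
v_rel×d = (-1)·(-21) − (3)·(18) = -33
since m = R²·10 − (-33)²:  R² = (1089 + 1471) / 10 = 256
R = √256 = 16  ⇒  r_B = 16 − 8 = 8

rB=8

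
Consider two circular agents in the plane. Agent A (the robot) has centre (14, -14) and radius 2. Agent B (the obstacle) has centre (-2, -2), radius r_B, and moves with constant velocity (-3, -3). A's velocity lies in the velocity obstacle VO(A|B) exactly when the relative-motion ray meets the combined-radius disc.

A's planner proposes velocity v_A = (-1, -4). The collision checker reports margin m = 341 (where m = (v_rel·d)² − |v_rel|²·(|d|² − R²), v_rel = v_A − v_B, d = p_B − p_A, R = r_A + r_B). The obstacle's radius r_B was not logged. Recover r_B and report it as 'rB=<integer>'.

m = 341
d = (-16, 12);  v_rel = (2, -1),  |v_rel|² = 5
v_rel×d = (2)·(12) − (-1)·(-16) = 8
since m = R²·5 − 8²:  R² = (64 + 341) / 5 = 81
R = √81 = 9  ⇒  r_B = 9 − 2 = 7

rB=7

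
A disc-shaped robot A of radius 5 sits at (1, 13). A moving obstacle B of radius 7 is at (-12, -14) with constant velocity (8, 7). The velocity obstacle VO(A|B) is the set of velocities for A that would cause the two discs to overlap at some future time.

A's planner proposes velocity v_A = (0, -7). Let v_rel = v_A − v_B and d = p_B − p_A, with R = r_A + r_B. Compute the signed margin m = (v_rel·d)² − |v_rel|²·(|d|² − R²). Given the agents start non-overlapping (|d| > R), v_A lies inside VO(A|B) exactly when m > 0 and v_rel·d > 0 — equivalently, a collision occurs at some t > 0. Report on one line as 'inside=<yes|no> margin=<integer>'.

d = (-13, -27),  |d|² = 898;  R = 5+7 = 12,  c = 898−12² = 754
v_rel = (-8, -14),  |v_rel|² = 260;  v_rel·d = (-8)·(-13) + (-14)·(-27) = 482
260·t² − 964·t + 754 = 0  ⇒  m = 482² − 260·754 = 36284
m = 36284 > 0,  v_rel·d = 482 > 0  ⇒  inside

inside=yes margin=36284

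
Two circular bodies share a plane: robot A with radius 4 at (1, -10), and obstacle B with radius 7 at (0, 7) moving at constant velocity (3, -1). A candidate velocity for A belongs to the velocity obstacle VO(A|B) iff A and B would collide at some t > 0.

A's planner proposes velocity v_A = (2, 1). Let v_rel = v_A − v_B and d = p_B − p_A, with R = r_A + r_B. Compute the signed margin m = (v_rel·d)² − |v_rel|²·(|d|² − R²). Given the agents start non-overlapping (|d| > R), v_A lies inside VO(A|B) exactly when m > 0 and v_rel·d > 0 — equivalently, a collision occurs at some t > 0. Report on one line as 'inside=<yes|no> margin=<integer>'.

d = (-1, 17),  |d|² = 290;  R = 4+7 = 11,  c = 290−11² = 169
v_rel = (-1, 2),  |v_rel|² = 5;  v_rel·d = (-1)·(-1) + (2)·(17) = 35
5·t² − 70·t + 169 = 0  ⇒  m = 35² − 5·169 = 380
m = 380 > 0,  v_rel·d = 35 > 0  ⇒  inside

inside=yes margin=380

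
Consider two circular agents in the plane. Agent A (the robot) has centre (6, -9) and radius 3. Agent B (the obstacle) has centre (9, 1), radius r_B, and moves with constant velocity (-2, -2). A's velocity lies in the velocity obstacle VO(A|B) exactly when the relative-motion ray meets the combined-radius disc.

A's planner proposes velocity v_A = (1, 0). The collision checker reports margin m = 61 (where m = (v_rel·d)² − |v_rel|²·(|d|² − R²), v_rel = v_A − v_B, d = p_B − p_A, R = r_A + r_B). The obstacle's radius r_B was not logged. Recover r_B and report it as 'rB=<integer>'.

m = 61
d = (3, 10);  v_rel = (3, 2),  |v_rel|² = 13
v_rel×d = (3)·(10) − (2)·(3) = 24
since m = R²·13 − 24²:  R² = (576 + 61) / 13 = 49
R = √49 = 7  ⇒  r_B = 7 − 3 = 4

rB=4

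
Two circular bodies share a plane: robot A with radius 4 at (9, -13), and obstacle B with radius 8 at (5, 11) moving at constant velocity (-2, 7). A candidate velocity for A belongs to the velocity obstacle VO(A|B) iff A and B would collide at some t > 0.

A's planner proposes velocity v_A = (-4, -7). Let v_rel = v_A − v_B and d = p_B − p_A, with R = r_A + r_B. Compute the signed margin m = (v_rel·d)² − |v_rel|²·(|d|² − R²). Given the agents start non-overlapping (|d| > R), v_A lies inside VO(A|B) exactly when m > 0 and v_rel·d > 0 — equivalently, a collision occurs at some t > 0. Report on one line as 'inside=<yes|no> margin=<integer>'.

d = (-4, 24),  |d|² = 592;  R = 4+8 = 12,  c = 592−12² = 448
v_rel = (-2, -14),  |v_rel|² = 200;  v_rel·d = (-2)·(-4) + (-14)·(24) = -328
200·t² + 656·t + 448 = 0  ⇒  m = (-328)² − 200·448 = 17984
m = 17984 > 0,  v_rel·d = -328 < 0  ⇒  outside

inside=no margin=17984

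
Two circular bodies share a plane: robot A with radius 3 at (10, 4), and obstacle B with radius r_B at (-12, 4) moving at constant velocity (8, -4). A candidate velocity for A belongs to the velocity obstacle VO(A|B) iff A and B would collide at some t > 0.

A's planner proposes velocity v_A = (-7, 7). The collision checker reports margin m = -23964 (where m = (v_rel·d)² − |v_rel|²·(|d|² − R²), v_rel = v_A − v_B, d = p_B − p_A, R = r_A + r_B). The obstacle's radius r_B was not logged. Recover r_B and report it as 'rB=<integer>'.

m = -23964
d = (-22, 0);  v_rel = (-15, 11),  |v_rel|² = 346
v_rel×d = (-15)·(0) − (11)·(-22) = 242
since m = R²·346 − 242²:  R² = (58564 + -23964) / 346 = 100
R = √100 = 10  ⇒  r_B = 10 − 3 = 7

rB=7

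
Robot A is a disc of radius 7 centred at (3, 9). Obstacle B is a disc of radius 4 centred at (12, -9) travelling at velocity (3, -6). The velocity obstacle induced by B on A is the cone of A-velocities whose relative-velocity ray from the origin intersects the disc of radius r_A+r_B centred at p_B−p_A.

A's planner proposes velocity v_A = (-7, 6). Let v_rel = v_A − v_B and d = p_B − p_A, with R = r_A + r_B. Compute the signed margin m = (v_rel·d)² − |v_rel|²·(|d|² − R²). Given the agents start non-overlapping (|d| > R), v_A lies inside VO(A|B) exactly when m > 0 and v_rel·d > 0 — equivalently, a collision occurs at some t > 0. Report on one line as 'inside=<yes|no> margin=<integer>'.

d = (9, -18),  |d|² = 405;  R = 7+4 = 11,  c = 405−11² = 284
v_rel = (-10, 12),  |v_rel|² = 244;  v_rel·d = (-10)·(9) + (12)·(-18) = -306
244·t² + 612·t + 284 = 0  ⇒  m = (-306)² − 244·284 = 24340
m = 24340 > 0,  v_rel·d = -306 < 0  ⇒  outside

inside=no margin=24340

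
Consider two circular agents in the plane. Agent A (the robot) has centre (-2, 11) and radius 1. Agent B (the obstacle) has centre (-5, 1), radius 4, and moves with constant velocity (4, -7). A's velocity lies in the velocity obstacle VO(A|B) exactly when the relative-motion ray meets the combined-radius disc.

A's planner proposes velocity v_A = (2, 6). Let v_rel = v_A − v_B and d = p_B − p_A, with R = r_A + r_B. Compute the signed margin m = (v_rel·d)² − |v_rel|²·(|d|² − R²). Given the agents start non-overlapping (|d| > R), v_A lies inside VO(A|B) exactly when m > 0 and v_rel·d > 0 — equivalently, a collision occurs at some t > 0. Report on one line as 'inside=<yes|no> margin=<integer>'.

d = (-3, -10),  |d|² = 109;  R = 1+4 = 5,  c = 109−5² = 84
v_rel = (-2, 13),  |v_rel|² = 173;  v_rel·d = (-2)·(-3) + (13)·(-10) = -124
173·t² + 248·t + 84 = 0  ⇒  m = (-124)² − 173·84 = 844
m = 844 > 0,  v_rel·d = -124 < 0  ⇒  outside

inside=no margin=844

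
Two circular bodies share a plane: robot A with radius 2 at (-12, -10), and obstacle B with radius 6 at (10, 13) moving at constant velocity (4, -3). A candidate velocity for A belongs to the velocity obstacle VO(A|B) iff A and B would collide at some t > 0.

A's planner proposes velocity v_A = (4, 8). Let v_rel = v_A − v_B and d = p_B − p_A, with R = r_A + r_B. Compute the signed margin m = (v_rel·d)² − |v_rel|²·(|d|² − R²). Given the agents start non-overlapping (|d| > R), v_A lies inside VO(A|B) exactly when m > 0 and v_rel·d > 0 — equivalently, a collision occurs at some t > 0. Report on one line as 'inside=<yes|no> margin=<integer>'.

d = (22, 23),  |d|² = 1013;  R = 2+6 = 8,  c = 1013−8² = 949
v_rel = (0, 11),  |v_rel|² = 121;  v_rel·d = (0)·(22) + (11)·(23) = 253
121·t² − 506·t + 949 = 0  ⇒  m = 253² − 121·949 = -50820
m = -50820 < 0,  v_rel·d = 253 > 0  ⇒  outside

inside=no margin=-50820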